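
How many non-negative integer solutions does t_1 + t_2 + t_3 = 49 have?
C(49+3-1, 3-1) = C(51, 2) = 1275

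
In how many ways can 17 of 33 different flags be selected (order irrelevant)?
C(33,17) = 33!/(17!×16!) = 1166803110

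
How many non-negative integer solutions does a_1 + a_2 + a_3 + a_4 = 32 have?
C(32+4-1, 4-1) = C(35, 3) = 6545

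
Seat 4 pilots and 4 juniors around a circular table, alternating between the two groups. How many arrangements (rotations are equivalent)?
Fix one of the pilots: (4-1)! ways for the remaining pilots, × 4! ways for the juniors = 6 × 24 = 144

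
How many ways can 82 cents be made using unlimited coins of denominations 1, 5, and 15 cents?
Coefficient of x^82 in 1/(1-x^1) · 1/(1-x^5) · 1/(1-x^15). Case on j = number of 15-cent coins (j = 0..5); remainder r = 82 - 15j is made from {1,5} in ⌊r/5⌋+1 ways. r = 82, 67, 52, 37, 22, 7 → 17 + 14 + 11 + 8 + 5 + 2 = 57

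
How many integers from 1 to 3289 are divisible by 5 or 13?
⌊3289/5⌋ + ⌊3289/13⌋ - ⌊3289/65⌋ = 657 + 253 - 50 = 860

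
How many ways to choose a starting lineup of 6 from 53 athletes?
C(53,6) = 53!/(6!×47!) = 22957480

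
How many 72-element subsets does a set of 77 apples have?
C(77,72) = 77!/(72!×5!) = 19757815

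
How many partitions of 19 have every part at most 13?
Let r_j(i) = number of partitions of i into parts ≤ j, for i = 0..19. r_1(i) = 1 for all i; r_j(i) = r_{j-1}(i) + r_j(i-j). Rows j = 2..13: ≤2: 1 1 2 2 3 3 4 4 5 5 6 6 7 7 8 8 9 9 10 10; ≤3: 1 1 2 3 4 5 7 8 10 12 14 16 19 21 24 27 30 33 37 40; ≤4: 1 1 2 3 5 6 9 11 15 18 23 27 34 39 47 54 64 72 84 94; ≤5: 1 1 2 3 5 7 10 13 18 23 30 37 47 57 70 84 101 119 141 164; ≤6: 1 1 2 3 5 7 11 14 20 26 35 44 58 71 90 110 136 163 199 235; ≤7: 1 1 2 3 5 7 11 15 21 28 38 49 65 82 105 131 164 201 248 300; ≤8: 1 1 2 3 5 7 11 15 22 29 40 52 70 89 116 146 186 230 288 352; ≤9: 1 1 2 3 5 7 11 15 22 30 41 54 73 94 123 157 201 252 318 393; ≤10: 1 1 2 3 5 7 11 15 22 30 42 55 75 97 128 164 212 267 340 423; ≤11: 1 1 2 3 5 7 11 15 22 30 42 56 76 99 131 169 219 278 355 445; ≤12: 1 1 2 3 5 7 11 15 22 30 42 56 77 100 133 172 224 285 366 460; ≤13: 1 1 2 3 5 7 11 15 22 30 42 56 77 101 134 174 227 290 373 471. r_13(19) = 471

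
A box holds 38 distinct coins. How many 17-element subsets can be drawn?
C(38,17) = 38!/(17!×21!) = 28781143380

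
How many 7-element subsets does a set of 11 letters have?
C(11,7) = 11!/(7!×4!) = 330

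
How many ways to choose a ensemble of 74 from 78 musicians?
C(78,74) = 78!/(74!×4!) = 1426425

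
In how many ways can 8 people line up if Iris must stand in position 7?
Fix one position: (8-1)! = 5040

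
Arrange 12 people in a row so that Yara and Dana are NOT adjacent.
Total - adjacent = 12! - (12-1)!×2 = 479001600 - 79833600 = 399168000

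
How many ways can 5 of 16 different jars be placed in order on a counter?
P(16,5) = 16!/(16-5)! = 524160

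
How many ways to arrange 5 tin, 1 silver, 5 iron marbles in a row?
11! / (5! × 1! × 5!) = 2772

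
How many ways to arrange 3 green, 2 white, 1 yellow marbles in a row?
6! / (3! × 2! × 1!) = 60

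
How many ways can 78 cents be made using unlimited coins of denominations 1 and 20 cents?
Coefficient of x^78 in 1/(1-x^1) · 1/(1-x^20). Use j coins of 20 for j = 0..⌊78/20⌋ = 3, the rest in 1s: 3 + 1 = 4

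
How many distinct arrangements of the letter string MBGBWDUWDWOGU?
13! / (2! × 1! × 2! × 1! × 3! × 2! × 2!) = 64864800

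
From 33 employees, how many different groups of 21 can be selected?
C(33,21) = 33!/(21!×12!) = 354817320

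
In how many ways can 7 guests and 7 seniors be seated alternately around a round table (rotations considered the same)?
Fix one of the guests: (7-1)! ways for the remaining guests, × 7! ways for the seniors = 720 × 5040 = 3628800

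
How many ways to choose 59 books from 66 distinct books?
C(66,59) = 66!/(59!×7!) = 778789440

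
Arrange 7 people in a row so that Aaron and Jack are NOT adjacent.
Total - adjacent = 7! - (7-1)!×2 = 5040 - 1440 = 3600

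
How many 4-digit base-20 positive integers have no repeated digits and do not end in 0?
Last digit: 19 nonzero choices. First digit: 18 (nonzero, ≠last). Middle 2: P(18,2) = 306. Total = 104652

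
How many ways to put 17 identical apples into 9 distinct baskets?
C(17+9-1, 9-1) = C(25, 8) = 1081575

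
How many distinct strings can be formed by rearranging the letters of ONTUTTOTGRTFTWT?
15! / (1! × 1! × 2! × 1! × 1! × 1! × 7! × 1!) = 129729600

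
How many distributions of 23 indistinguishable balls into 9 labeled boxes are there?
C(23+9-1, 9-1) = C(31, 8) = 7888725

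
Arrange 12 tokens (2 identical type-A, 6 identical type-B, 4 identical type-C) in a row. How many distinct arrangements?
12! / (2! × 6! × 4!) = 13860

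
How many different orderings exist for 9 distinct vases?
9! = 362880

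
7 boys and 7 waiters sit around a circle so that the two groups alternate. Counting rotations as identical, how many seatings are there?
Fix one of the boys: (7-1)! ways for the remaining boys, × 7! ways for the waiters = 720 × 5040 = 3628800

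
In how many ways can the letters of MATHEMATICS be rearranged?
11! / (2! × 2! × 2! × 1! × 1! × 1! × 1! × 1!) = 4989600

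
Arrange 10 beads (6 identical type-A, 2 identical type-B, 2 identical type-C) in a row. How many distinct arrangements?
10! / (6! × 2! × 2!) = 1260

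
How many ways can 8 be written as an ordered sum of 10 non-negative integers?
C(8+10-1, 10-1) = C(17, 9) = 24310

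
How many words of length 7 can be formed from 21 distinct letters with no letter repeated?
P(21,7) = 21!/(21-7)! = 586051200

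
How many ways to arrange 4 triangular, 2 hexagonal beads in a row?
6! / (4! × 2!) = 15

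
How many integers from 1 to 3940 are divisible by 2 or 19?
⌊3940/2⌋ + ⌊3940/19⌋ - ⌊3940/38⌋ = 1970 + 207 - 103 = 2074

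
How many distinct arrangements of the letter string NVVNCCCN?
8! / (3! × 3! × 2!) = 560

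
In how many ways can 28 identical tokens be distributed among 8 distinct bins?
C(28+8-1, 8-1) = C(35, 7) = 6724520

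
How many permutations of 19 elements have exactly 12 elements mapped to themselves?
Choose the 12 fixed points C(19,12) = 50388, derange the rest: !7 = Σ_{j=0}^{7} (-1)^j·7!/j! = 5040 - 5040 + 2520 - 840 + 210 - 42 + 7 - 1 = 1854. Product = 50388 × 1854 = 93419352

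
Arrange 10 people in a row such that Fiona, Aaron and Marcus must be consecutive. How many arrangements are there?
Treat the 3 as one block: (10-3+1)! × 3! = 40320 × 6 = 241920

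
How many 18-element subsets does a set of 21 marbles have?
C(21,18) = 21!/(18!×3!) = 1330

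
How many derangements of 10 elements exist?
!10 = Σ_{j=0}^{10} (-1)^j·10!/j! = 3628800 - 3628800 + 1814400 - 604800 + 151200 - 30240 + 5040 - 720 + 90 - 10 + 1 = 1334961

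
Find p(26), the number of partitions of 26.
Pentagonal recurrence p(n) = p(n-1) + p(n-2) - p(n-5) - p(n-7) + p(n-12) + p(n-15) - ... gives p(0..25) = 1, 1, 2, 3, 5, 7, 11, 15, 22, 30, 42, 56, 77, 101, 135, 176, 231, 297, 385, 490, 627, 792, 1002, 1255, 1575, 1958. p(26) = p(25) + p(24) - p(21) - p(19) + p(14) + p(11) - p(4) - p(0) = 1958 + 1575 - 792 - 490 + 135 + 56 - 5 - 1 = 2436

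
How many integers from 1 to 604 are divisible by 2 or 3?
⌊604/2⌋ + ⌊604/3⌋ - ⌊604/6⌋ = 302 + 201 - 100 = 403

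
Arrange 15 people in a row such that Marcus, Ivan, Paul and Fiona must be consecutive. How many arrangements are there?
Treat the 4 as one block: (15-4+1)! × 4! = 479001600 × 24 = 11496038400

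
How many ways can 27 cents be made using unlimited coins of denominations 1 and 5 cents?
Coefficient of x^27 in 1/(1-x^1) · 1/(1-x^5). Use j coins of 5 for j = 0..⌊27/5⌋ = 5, the rest in 1s: 5 + 1 = 6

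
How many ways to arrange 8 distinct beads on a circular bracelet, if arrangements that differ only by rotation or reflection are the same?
(8-1)!/2 = 5040/2 = 2520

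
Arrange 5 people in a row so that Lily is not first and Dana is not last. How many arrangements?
By inclusion-exclusion: 5! - 2×(5-1)! + (5-2)! = 120 - 48 + 6 = 78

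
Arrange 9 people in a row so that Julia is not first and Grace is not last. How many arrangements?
By inclusion-exclusion: 9! - 2×(9-1)! + (9-2)! = 362880 - 80640 + 5040 = 287280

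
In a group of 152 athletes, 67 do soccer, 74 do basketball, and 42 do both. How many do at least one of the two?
|A∪B| = |A| + |B| - |A∩B| = 67 + 74 - 42 = 99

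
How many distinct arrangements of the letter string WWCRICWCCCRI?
12! / (5! × 2! × 3! × 2!) = 166320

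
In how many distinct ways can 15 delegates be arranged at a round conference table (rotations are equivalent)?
Circular: fix one position, arrange the rest. (15-1)! = 87178291200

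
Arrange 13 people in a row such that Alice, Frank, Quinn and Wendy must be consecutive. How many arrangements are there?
Treat the 4 as one block: (13-4+1)! × 4! = 3628800 × 24 = 87091200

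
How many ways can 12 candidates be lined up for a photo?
12! = 479001600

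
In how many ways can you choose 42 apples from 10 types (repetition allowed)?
C(42+10-1, 10-1) = C(51, 9) = 3042312350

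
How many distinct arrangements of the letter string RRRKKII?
7! / (3! × 2! × 2!) = 210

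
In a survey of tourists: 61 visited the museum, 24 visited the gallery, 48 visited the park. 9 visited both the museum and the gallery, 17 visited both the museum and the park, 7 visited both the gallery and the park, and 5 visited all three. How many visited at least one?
|A∪B∪C| = 61+24+48-9-17-7+5 = 105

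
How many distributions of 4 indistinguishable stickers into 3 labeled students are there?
C(4+3-1, 3-1) = C(6, 2) = 15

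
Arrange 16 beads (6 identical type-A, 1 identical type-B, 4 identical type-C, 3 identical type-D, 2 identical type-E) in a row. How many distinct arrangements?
16! / (6! × 1! × 4! × 3! × 2!) = 100900800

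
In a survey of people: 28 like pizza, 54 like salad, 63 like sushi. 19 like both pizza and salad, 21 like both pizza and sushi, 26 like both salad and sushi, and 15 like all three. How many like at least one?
|A∪B∪C| = 28+54+63-19-21-26+15 = 94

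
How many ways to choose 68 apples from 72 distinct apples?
C(72,68) = 72!/(68!×4!) = 1028790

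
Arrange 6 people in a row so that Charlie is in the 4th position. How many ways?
Fix one position: (6-1)! = 120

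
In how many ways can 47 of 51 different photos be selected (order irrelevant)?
C(51,47) = 51!/(47!×4!) = 249900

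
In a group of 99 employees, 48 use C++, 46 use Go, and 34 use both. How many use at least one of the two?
|A∪B| = |A| + |B| - |A∩B| = 48 + 46 - 34 = 60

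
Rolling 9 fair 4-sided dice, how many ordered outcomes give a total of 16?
Coefficient of x^16 in (x + x² + ... + x^4)^9. By inclusion-exclusion on dice exceeding 4: Σ_j (-1)^j C(9,j)·C(16-1-4j, 8) = C(9,0)·C(15,8) - C(9,1)·C(11,8) = 1·6435 - 9·165 = 4950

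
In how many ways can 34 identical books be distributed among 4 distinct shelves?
C(34+4-1, 4-1) = C(37, 3) = 7770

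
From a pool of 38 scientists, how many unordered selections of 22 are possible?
C(38,22) = 38!/(22!×16!) = 22239974430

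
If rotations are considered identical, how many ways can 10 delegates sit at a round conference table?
Circular: fix one position, arrange the rest. (10-1)! = 362880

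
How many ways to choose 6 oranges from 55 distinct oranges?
C(55,6) = 55!/(6!×49!) = 28989675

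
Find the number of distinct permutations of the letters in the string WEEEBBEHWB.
10! / (2! × 1! × 4! × 3!) = 12600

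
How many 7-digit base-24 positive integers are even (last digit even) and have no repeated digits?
Last∈{0,2,4,6,8,10,12,14,16,18,20,22}. Last=0: 72681840. Last nonzero: 11×22×P(22,5) = 764739360. Total = 837421200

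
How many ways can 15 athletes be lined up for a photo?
15! = 1307674368000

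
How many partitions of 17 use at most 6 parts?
By conjugation, equals partitions of 17 into parts ≤ 6. Let r_j(i) = number of partitions of i into parts ≤ j, for i = 0..17. r_1(i) = 1 for all i; r_j(i) = r_{j-1}(i) + r_j(i-j). Rows j = 2..6: ≤2: 1 1 2 2 3 3 4 4 5 5 6 6 7 7 8 8 9 9; ≤3: 1 1 2 3 4 5 7 8 10 12 14 16 19 21 24 27 30 33; ≤4: 1 1 2 3 5 6 9 11 15 18 23 27 34 39 47 54 64 72; ≤5: 1 1 2 3 5 7 10 13 18 23 30 37 47 57 70 84 101 119; ≤6: 1 1 2 3 5 7 11 14 20 26 35 44 58 71 90 110 136 163. r_6(17) = 163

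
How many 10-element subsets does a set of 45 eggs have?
C(45,10) = 45!/(10!×35!) = 3190187286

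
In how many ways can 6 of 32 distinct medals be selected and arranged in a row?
P(32,6) = 32!/(32-6)! = 652458240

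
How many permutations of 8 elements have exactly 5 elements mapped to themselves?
Choose the 5 fixed points C(8,5) = 56, derange the rest: !3 = Σ_{j=0}^{3} (-1)^j·3!/j! = 6 - 6 + 3 - 1 = 2. Product = 56 × 2 = 112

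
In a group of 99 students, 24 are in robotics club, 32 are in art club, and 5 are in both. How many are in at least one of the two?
|A∪B| = |A| + |B| - |A∩B| = 24 + 32 - 5 = 51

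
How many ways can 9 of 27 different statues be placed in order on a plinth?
P(27,9) = 27!/(27-9)! = 1700755056000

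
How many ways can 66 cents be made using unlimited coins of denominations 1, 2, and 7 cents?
Coefficient of x^66 in 1/(1-x^1) · 1/(1-x^2) · 1/(1-x^7). Case on j = number of 7-cent coins (j = 0..9); remainder r = 66 - 7j is made from {1,2} in ⌊r/2⌋+1 ways. r = 66, 59, 52, 45, 38, 31, 24, 17, 10, 3 → 34 + 30 + 27 + 23 + 20 + 16 + 13 + 9 + 6 + 2 = 180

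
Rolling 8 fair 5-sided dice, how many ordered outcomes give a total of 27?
Coefficient of x^27 in (x + x² + ... + x^5)^8. By inclusion-exclusion on dice exceeding 5: Σ_j (-1)^j C(8,j)·C(27-1-5j, 7) = C(8,0)·C(26,7) - C(8,1)·C(21,7) + C(8,2)·C(16,7) - C(8,3)·C(11,7) = 1·657800 - 8·116280 + 28·11440 - 56·330 = 29400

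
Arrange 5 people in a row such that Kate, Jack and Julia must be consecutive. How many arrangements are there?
Treat the 3 as one block: (5-3+1)! × 3! = 6 × 6 = 36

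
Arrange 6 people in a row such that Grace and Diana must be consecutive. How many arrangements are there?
Treat the 2 as one block: (6-2+1)! × 2! = 120 × 2 = 240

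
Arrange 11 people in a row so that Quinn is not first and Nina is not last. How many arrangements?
By inclusion-exclusion: 11! - 2×(11-1)! + (11-2)! = 39916800 - 7257600 + 362880 = 33022080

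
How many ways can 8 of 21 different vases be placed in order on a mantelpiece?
P(21,8) = 21!/(21-8)! = 8204716800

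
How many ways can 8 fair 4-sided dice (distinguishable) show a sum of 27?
Coefficient of x^27 in (x + x² + ... + x^4)^8. By inclusion-exclusion on dice exceeding 4: Σ_j (-1)^j C(8,j)·C(27-1-4j, 7) = C(8,0)·C(26,7) - C(8,1)·C(22,7) + C(8,2)·C(18,7) - C(8,3)·C(14,7) + C(8,4)·C(10,7) = 1·657800 - 8·170544 + 28·31824 - 56·3432 + 70·120 = 728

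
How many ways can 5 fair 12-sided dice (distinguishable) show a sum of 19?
Coefficient of x^19 in (x + x² + ... + x^12)^5. By inclusion-exclusion on dice exceeding 12: Σ_j (-1)^j C(5,j)·C(19-1-12j, 4) = C(5,0)·C(18,4) - C(5,1)·C(6,4) = 1·3060 - 5·15 = 2985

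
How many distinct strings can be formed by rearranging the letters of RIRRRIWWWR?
10! / (3! × 2! × 5!) = 2520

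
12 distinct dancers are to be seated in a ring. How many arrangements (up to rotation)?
Circular: fix one position, arrange the rest. (12-1)! = 39916800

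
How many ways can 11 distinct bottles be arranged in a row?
11! = 39916800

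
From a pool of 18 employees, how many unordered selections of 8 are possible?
C(18,8) = 18!/(8!×10!) = 43758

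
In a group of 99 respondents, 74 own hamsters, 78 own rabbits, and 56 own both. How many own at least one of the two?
|A∪B| = |A| + |B| - |A∩B| = 74 + 78 - 56 = 96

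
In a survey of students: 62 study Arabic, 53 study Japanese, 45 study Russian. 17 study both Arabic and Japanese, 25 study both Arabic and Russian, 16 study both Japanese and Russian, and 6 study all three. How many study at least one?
|A∪B∪C| = 62+53+45-17-25-16+6 = 108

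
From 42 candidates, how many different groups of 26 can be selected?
C(42,26) = 42!/(26!×16!) = 166509721602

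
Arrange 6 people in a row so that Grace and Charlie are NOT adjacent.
Total - adjacent = 6! - (6-1)!×2 = 720 - 240 = 480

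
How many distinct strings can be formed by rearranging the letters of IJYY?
4! / (1! × 1! × 2!) = 12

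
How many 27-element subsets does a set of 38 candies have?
C(38,27) = 38!/(27!×11!) = 1203322288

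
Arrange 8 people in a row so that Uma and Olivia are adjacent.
Treat as block: (8-1)! × 2! = 5040 × 2 = 10080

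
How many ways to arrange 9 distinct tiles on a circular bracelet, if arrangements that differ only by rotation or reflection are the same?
(9-1)!/2 = 40320/2 = 20160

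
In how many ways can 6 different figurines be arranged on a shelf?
6! = 720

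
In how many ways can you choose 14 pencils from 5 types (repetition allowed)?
C(14+5-1, 5-1) = C(18, 4) = 3060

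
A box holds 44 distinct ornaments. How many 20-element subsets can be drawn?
C(44,20) = 44!/(20!×24!) = 1761039350070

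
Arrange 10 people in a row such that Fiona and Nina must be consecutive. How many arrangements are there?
Treat the 2 as one block: (10-2+1)! × 2! = 362880 × 2 = 725760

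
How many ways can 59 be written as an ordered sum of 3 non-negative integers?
C(59+3-1, 3-1) = C(61, 2) = 1830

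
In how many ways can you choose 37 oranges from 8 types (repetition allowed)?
C(37+8-1, 8-1) = C(44, 7) = 38320568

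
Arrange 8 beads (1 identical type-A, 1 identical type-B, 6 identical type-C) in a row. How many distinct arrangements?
8! / (1! × 1! × 6!) = 56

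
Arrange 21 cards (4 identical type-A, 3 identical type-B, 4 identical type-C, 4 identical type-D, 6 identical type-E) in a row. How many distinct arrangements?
21! / (4! × 3! × 4! × 4! × 6!) = 855512658000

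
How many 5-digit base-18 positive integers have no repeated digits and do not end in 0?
Last digit: 17 nonzero choices. First digit: 16 (nonzero, ≠last). Middle 3: P(16,3) = 3360. Total = 913920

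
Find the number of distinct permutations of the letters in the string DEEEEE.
6! / (5! × 1!) = 6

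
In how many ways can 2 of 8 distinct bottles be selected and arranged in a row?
P(8,2) = 8!/(8-2)! = 56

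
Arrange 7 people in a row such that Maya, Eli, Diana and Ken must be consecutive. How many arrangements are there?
Treat the 4 as one block: (7-4+1)! × 4! = 24 × 24 = 576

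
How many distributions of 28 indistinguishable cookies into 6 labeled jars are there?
C(28+6-1, 6-1) = C(33, 5) = 237336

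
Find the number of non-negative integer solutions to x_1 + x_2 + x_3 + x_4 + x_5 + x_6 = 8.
C(8+6-1, 6-1) = C(13, 5) = 1287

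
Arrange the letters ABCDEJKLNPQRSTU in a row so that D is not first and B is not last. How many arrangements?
By inclusion-exclusion: 15! - 2×(15-1)! + (15-2)! = 1307674368000 - 174356582400 + 6227020800 = 1139544806400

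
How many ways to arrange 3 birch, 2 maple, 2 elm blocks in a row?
7! / (3! × 2! × 2!) = 210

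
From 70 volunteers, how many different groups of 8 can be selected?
C(70,8) = 70!/(8!×62!) = 9440350920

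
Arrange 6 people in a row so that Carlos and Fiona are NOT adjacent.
Total - adjacent = 6! - (6-1)!×2 = 720 - 240 = 480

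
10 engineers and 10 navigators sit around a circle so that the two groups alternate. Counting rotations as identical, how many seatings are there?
Fix one of the engineers: (10-1)! ways for the remaining engineers, × 10! ways for the navigators = 362880 × 3628800 = 1316818944000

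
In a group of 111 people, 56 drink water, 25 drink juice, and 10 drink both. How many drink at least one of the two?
|A∪B| = |A| + |B| - |A∩B| = 56 + 25 - 10 = 71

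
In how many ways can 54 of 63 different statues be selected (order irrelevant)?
C(63,54) = 63!/(54!×9!) = 23667689815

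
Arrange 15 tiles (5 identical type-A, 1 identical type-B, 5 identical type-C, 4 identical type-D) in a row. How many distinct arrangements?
15! / (5! × 1! × 5! × 4!) = 3783780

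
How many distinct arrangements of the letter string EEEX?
4! / (3! × 1!) = 4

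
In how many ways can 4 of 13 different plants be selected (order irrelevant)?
C(13,4) = 13!/(4!×9!) = 715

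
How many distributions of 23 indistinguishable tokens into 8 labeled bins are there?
C(23+8-1, 8-1) = C(30, 7) = 2035800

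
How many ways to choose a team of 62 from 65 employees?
C(65,62) = 65!/(62!×3!) = 43680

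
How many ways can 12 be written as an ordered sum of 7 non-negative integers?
C(12+7-1, 7-1) = C(18, 6) = 18564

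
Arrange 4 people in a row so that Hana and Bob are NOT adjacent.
Total - adjacent = 4! - (4-1)!×2 = 24 - 12 = 12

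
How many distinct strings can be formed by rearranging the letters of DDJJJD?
6! / (3! × 3!) = 20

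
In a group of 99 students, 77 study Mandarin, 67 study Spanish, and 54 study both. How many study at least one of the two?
|A∪B| = |A| + |B| - |A∩B| = 77 + 67 - 54 = 90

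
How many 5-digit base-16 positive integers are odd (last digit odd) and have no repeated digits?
Last∈{1,3,5,7,9,11,13,15}. Last=0: 0. Last nonzero: 8×14×P(14,3) = 244608. Total = 244608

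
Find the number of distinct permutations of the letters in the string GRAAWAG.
7! / (3! × 2! × 1! × 1!) = 420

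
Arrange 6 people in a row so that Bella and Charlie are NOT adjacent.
Total - adjacent = 6! - (6-1)!×2 = 720 - 240 = 480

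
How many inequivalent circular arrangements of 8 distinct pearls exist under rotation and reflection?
(8-1)!/2 = 5040/2 = 2520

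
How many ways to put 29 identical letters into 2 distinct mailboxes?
C(29+2-1, 2-1) = C(30, 1) = 30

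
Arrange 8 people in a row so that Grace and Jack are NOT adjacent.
Total - adjacent = 8! - (8-1)!×2 = 40320 - 10080 = 30240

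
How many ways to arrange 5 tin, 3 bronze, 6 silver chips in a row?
14! / (5! × 3! × 6!) = 168168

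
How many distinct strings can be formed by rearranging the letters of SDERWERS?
8! / (2! × 1! × 2! × 1! × 2!) = 5040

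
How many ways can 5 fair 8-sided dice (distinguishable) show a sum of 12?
Coefficient of x^12 in (x + x² + ... + x^8)^5. By inclusion-exclusion on dice exceeding 8: Σ_j (-1)^j C(5,j)·C(12-1-8j, 4) = C(5,0)·C(11,4) = 1·330 = 330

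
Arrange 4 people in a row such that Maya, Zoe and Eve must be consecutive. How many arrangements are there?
Treat the 3 as one block: (4-3+1)! × 3! = 2 × 6 = 12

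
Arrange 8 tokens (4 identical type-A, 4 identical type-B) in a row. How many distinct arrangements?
8! / (4! × 4!) = 70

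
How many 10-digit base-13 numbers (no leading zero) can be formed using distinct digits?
First digit: 12 choices (nonzero). Then descending: 12 × 12 × 11 × 10 × 9 × 8 × 7 × 6 × 5 × 4 = 958003200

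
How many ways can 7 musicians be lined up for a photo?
7! = 5040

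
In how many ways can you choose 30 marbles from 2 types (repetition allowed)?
C(30+2-1, 2-1) = C(31, 1) = 31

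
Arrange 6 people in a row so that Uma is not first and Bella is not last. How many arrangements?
By inclusion-exclusion: 6! - 2×(6-1)! + (6-2)! = 720 - 240 + 24 = 504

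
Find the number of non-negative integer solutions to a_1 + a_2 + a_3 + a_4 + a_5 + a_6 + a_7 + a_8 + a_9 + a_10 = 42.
C(42+10-1, 10-1) = C(51, 9) = 3042312350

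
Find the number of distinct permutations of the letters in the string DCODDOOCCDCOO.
13! / (4! × 5! × 4!) = 90090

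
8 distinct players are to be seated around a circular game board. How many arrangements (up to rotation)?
Circular: fix one position, arrange the rest. (8-1)! = 5040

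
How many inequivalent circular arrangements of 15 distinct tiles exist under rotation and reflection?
(15-1)!/2 = 87178291200/2 = 43589145600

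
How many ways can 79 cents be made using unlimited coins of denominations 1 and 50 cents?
Coefficient of x^79 in 1/(1-x^1) · 1/(1-x^50). Use j coins of 50 for j = 0..⌊79/50⌋ = 1, the rest in 1s: 1 + 1 = 2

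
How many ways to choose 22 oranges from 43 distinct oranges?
C(43,22) = 43!/(22!×21!) = 1052049481860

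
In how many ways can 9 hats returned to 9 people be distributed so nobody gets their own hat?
!9 = Σ_{j=0}^{9} (-1)^j·9!/j! = 362880 - 362880 + 181440 - 60480 + 15120 - 3024 + 504 - 72 + 9 - 1 = 133496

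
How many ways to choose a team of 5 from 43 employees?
C(43,5) = 43!/(5!×38!) = 962598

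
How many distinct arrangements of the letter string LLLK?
4! / (3! × 1!) = 4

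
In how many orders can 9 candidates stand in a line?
9! = 362880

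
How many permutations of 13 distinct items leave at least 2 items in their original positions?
Exactly j fixed points: C(13,j)·!(13-j); sum over j ≥ 2 (derangement numbers via !m = (m-1)·(!(m-1) + !(m-2)): !0..!11 = 1, 0, 1, 2, 9, 44, 265, 1854, 14833, 133496, 1334961, 14684570). Σ_{j=2}^{13} C(13,j)·!(13-j) = C(13,2)·!11 + C(13,3)·!10 + C(13,4)·!9 + C(13,5)·!8 + C(13,6)·!7 + C(13,7)·!6 + C(13,8)·!5 + C(13,9)·!4 + C(13,10)·!3 + C(13,11)·!2 + C(13,12)·!1 + C(13,13)·!0 = 78·14684570 + 286·1334961 + 715·133496 + 1287·14833 + 1716·1854 + 1716·265 + 1287·44 + 715·9 + 286·2 + 78·1 + 13·0 + 1·1 = 1645434935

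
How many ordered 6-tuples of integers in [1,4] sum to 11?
Coefficient of x^11 in (x + x² + ... + x^4)^6. By inclusion-exclusion on dice exceeding 4: Σ_j (-1)^j C(6,j)·C(11-1-4j, 5) = C(6,0)·C(10,5) - C(6,1)·C(6,5) = 1·252 - 6·6 = 216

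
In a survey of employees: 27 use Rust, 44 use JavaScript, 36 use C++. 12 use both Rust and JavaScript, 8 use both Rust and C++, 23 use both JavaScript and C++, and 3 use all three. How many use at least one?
|A∪B∪C| = 27+44+36-12-8-23+3 = 67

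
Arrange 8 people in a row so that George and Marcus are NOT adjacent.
Total - adjacent = 8! - (8-1)!×2 = 40320 - 10080 = 30240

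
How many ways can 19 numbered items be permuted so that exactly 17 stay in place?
Choose the 17 fixed points C(19,17) = 171, derange the rest: !2 = Σ_{j=0}^{2} (-1)^j·2!/j! = 2 - 2 + 1 = 1. Product = 171 × 1 = 171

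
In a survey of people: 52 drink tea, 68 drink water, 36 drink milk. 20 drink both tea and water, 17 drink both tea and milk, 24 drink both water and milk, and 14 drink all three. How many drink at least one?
|A∪B∪C| = 52+68+36-20-17-24+14 = 109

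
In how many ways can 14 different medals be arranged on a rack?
14! = 87178291200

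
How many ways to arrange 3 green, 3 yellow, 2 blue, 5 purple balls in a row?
13! / (3! × 3! × 2! × 5!) = 720720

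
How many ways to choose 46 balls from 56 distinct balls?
C(56,46) = 56!/(46!×10!) = 35607051480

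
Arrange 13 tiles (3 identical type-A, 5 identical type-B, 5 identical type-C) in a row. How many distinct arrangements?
13! / (3! × 5! × 5!) = 72072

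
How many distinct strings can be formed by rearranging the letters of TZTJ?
4! / (1! × 1! × 2!) = 12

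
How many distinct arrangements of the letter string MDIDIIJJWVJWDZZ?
15! / (2! × 3! × 1! × 3! × 2! × 3! × 1!) = 1513512000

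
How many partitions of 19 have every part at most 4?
Let r_j(i) = number of partitions of i into parts ≤ j, for i = 0..19. r_1(i) = 1 for all i; r_j(i) = r_{j-1}(i) + r_j(i-j). Rows j = 2..4: ≤2: 1 1 2 2 3 3 4 4 5 5 6 6 7 7 8 8 9 9 10 10; ≤3: 1 1 2 3 4 5 7 8 10 12 14 16 19 21 24 27 30 33 37 40; ≤4: 1 1 2 3 5 6 9 11 15 18 23 27 34 39 47 54 64 72 84 94. r_4(19) = 94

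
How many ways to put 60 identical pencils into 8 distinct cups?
C(60+8-1, 8-1) = C(67, 7) = 869648208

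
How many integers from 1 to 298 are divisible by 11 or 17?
⌊298/11⌋ + ⌊298/17⌋ - ⌊298/187⌋ = 27 + 17 - 1 = 43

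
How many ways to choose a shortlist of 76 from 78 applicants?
C(78,76) = 78!/(76!×2!) = 3003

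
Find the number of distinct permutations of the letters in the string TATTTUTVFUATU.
13! / (1! × 3! × 1! × 6! × 2!) = 720720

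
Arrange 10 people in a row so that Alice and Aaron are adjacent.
Treat as block: (10-1)! × 2! = 362880 × 2 = 725760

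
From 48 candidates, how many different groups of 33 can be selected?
C(48,33) = 48!/(33!×15!) = 1093260079344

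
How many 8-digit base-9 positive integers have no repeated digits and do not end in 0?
Last digit: 8 nonzero choices. First digit: 7 (nonzero, ≠last). Middle 6: P(7,6) = 5040. Total = 282240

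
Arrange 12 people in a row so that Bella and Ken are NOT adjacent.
Total - adjacent = 12! - (12-1)!×2 = 479001600 - 79833600 = 399168000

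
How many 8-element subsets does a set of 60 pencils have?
C(60,8) = 60!/(8!×52!) = 2558620845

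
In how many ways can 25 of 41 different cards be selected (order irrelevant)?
C(41,25) = 41!/(25!×16!) = 103077446706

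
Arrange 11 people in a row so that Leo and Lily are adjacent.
Treat as block: (11-1)! × 2! = 3628800 × 2 = 7257600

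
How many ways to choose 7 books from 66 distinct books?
C(66,7) = 66!/(7!×59!) = 778789440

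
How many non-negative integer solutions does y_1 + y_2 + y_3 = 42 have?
C(42+3-1, 3-1) = C(44, 2) = 946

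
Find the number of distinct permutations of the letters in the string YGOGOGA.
7! / (2! × 1! × 3! × 1!) = 420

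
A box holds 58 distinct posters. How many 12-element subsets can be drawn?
C(58,12) = 58!/(12!×46!) = 891794789340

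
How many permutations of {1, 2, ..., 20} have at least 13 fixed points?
Exactly j fixed points: C(20,j)·!(20-j); sum over j ≥ 13 (derangement numbers via !m = (m-1)·(!(m-1) + !(m-2)): !0..!7 = 1, 0, 1, 2, 9, 44, 265, 1854). Σ_{j=13}^{20} C(20,j)·!(20-j) = C(20,13)·!7 + C(20,14)·!6 + C(20,15)·!5 + C(20,16)·!4 + C(20,17)·!3 + C(20,18)·!2 + C(20,19)·!1 + C(20,20)·!0 = 77520·1854 + 38760·265 + 15504·44 + 4845·9 + 1140·2 + 190·1 + 20·0 + 1·1 = 154721732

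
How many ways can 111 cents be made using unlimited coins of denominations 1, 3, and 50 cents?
Coefficient of x^111 in 1/(1-x^1) · 1/(1-x^3) · 1/(1-x^50). Case on j = number of 50-cent coins (j = 0..2); remainder r = 111 - 50j is made from {1,3} in ⌊r/3⌋+1 ways. r = 111, 61, 11 → 38 + 21 + 4 = 63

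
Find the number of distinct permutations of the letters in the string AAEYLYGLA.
9! / (2! × 2! × 3! × 1! × 1!) = 15120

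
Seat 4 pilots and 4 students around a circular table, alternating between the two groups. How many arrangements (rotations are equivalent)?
Fix one of the pilots: (4-1)! ways for the remaining pilots, × 4! ways for the students = 6 × 24 = 144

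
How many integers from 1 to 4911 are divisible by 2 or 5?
⌊4911/2⌋ + ⌊4911/5⌋ - ⌊4911/10⌋ = 2455 + 982 - 491 = 2946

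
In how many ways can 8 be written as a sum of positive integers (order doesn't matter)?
Pentagonal recurrence p(n) = p(n-1) + p(n-2) - p(n-5) - p(n-7) + p(n-12) + p(n-15) - ... gives p(0..7) = 1, 1, 2, 3, 5, 7, 11, 15. p(8) = p(7) + p(6) - p(3) - p(1) = 15 + 11 - 3 - 1 = 22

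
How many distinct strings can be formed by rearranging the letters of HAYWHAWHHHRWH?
13! / (1! × 1! × 6! × 2! × 3!) = 720720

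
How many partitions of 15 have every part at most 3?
Let r_j(i) = number of partitions of i into parts ≤ j, for i = 0..15. r_1(i) = 1 for all i; r_j(i) = r_{j-1}(i) + r_j(i-j). Rows j = 2..3: ≤2: 1 1 2 2 3 3 4 4 5 5 6 6 7 7 8 8; ≤3: 1 1 2 3 4 5 7 8 10 12 14 16 19 21 24 27. r_3(15) = 27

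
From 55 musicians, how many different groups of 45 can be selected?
C(55,45) = 55!/(45!×10!) = 29248649430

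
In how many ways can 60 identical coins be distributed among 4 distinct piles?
C(60+4-1, 4-1) = C(63, 3) = 39711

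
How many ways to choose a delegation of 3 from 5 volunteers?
C(5,3) = 5!/(3!×2!) = 10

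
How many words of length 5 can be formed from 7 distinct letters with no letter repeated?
P(7,5) = 7!/(7-5)! = 2520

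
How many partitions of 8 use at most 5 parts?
By conjugation, equals partitions of 8 into parts ≤ 5. Let r_j(i) = number of partitions of i into parts ≤ j, for i = 0..8. r_1(i) = 1 for all i; r_j(i) = r_{j-1}(i) + r_j(i-j). Rows j = 2..5: ≤2: 1 1 2 2 3 3 4 4 5; ≤3: 1 1 2 3 4 5 7 8 10; ≤4: 1 1 2 3 5 6 9 11 15; ≤5: 1 1 2 3 5 7 10 13 18. r_5(8) = 18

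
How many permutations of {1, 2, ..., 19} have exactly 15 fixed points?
Choose the 15 fixed points C(19,15) = 3876, derange the rest: !4 = Σ_{j=0}^{4} (-1)^j·4!/j! = 24 - 24 + 12 - 4 + 1 = 9. Product = 3876 × 9 = 34884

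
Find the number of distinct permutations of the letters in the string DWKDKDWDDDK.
11! / (2! × 6! × 3!) = 4620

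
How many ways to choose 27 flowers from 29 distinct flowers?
C(29,27) = 29!/(27!×2!) = 406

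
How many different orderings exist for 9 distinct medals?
9! = 362880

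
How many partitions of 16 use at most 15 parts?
By conjugation, equals partitions of 16 into parts ≤ 15. Let r_j(i) = number of partitions of i into parts ≤ j, for i = 0..16. r_1(i) = 1 for all i; r_j(i) = r_{j-1}(i) + r_j(i-j). Rows j = 2..15: ≤2: 1 1 2 2 3 3 4 4 5 5 6 6 7 7 8 8 9; ≤3: 1 1 2 3 4 5 7 8 10 12 14 16 19 21 24 27 30; ≤4: 1 1 2 3 5 6 9 11 15 18 23 27 34 39 47 54 64; ≤5: 1 1 2 3 5 7 10 13 18 23 30 37 47 57 70 84 101; ≤6: 1 1 2 3 5 7 11 14 20 26 35 44 58 71 90 110 136; ≤7: 1 1 2 3 5 7 11 15 21 28 38 49 65 82 105 131 164; ≤8: 1 1 2 3 5 7 11 15 22 29 40 52 70 89 116 146 186; ≤9: 1 1 2 3 5 7 11 15 22 30 41 54 73 94 123 157 201; ≤10: 1 1 2 3 5 7 11 15 22 30 42 55 75 97 128 164 212; ≤11: 1 1 2 3 5 7 11 15 22 30 42 56 76 99 131 169 219; ≤12: 1 1 2 3 5 7 11 15 22 30 42 56 77 100 133 172 224; ≤13: 1 1 2 3 5 7 11 15 22 30 42 56 77 101 134 174 227; ≤14: 1 1 2 3 5 7 11 15 22 30 42 56 77 101 135 175 229; ≤15: 1 1 2 3 5 7 11 15 22 30 42 56 77 101 135 176 230. r_15(16) = 230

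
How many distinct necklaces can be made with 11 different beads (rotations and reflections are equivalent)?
(11-1)!/2 = 3628800/2 = 1814400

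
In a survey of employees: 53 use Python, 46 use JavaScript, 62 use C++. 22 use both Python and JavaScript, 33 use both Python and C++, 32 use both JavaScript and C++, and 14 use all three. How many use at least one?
|A∪B∪C| = 53+46+62-22-33-32+14 = 88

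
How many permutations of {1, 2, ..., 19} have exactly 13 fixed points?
Choose the 13 fixed points C(19,13) = 27132, derange the rest: !6 = Σ_{j=0}^{6} (-1)^j·6!/j! = 720 - 720 + 360 - 120 + 30 - 6 + 1 = 265. Product = 27132 × 265 = 7189980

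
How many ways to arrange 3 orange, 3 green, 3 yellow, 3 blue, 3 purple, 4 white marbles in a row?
19! / (3! × 3! × 3! × 3! × 3! × 4!) = 651819168000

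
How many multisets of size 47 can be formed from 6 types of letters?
C(47+6-1, 6-1) = C(52, 5) = 2598960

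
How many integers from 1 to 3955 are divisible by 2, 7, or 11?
⌊3955/2⌋+⌊3955/7⌋+⌊3955/11⌋ - ⌊3955/14⌋-⌊3955/22⌋-⌊3955/77⌋ + ⌊3955/154⌋ = 1977+565+359 - 282-179-51 + 25 = 2414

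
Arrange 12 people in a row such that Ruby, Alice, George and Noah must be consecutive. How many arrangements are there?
Treat the 4 as one block: (12-4+1)! × 4! = 362880 × 24 = 8709120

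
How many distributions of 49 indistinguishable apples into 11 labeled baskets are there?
C(49+11-1, 11-1) = C(59, 10) = 62828356305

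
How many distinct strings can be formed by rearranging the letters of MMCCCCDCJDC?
11! / (2! × 1! × 2! × 6!) = 13860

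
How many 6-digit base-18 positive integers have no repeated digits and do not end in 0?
Last digit: 17 nonzero choices. First digit: 16 (nonzero, ≠last). Middle 4: P(16,4) = 43680. Total = 11880960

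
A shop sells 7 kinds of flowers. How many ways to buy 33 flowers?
C(33+7-1, 7-1) = C(39, 6) = 3262623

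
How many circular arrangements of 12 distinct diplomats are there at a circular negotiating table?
Circular: fix one position, arrange the rest. (12-1)! = 39916800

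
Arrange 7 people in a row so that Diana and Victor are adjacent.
Treat as block: (7-1)! × 2! = 720 × 2 = 1440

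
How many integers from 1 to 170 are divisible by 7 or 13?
⌊170/7⌋ + ⌊170/13⌋ - ⌊170/91⌋ = 24 + 13 - 1 = 36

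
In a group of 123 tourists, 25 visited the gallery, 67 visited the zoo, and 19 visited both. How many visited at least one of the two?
|A∪B| = |A| + |B| - |A∩B| = 25 + 67 - 19 = 73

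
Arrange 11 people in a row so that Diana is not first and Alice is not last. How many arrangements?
By inclusion-exclusion: 11! - 2×(11-1)! + (11-2)! = 39916800 - 7257600 + 362880 = 33022080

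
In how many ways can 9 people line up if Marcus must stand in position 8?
Fix one position: (9-1)! = 40320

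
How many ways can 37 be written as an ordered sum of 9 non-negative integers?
C(37+9-1, 9-1) = C(45, 8) = 215553195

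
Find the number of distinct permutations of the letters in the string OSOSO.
5! / (3! × 2!) = 10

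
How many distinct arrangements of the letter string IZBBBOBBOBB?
11! / (1! × 7! × 2! × 1!) = 3960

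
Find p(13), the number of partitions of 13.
Pentagonal recurrence p(n) = p(n-1) + p(n-2) - p(n-5) - p(n-7) + p(n-12) + p(n-15) - ... gives p(0..12) = 1, 1, 2, 3, 5, 7, 11, 15, 22, 30, 42, 56, 77. p(13) = p(12) + p(11) - p(8) - p(6) + p(1) = 77 + 56 - 22 - 11 + 1 = 101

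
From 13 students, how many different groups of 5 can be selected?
C(13,5) = 13!/(5!×8!) = 1287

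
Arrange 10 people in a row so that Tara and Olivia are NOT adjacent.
Total - adjacent = 10! - (10-1)!×2 = 3628800 - 725760 = 2903040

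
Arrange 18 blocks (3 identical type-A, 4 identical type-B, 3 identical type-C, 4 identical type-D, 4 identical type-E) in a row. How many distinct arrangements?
18! / (3! × 4! × 3! × 4! × 4!) = 12864852000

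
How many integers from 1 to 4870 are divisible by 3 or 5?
⌊4870/3⌋ + ⌊4870/5⌋ - ⌊4870/15⌋ = 1623 + 974 - 324 = 2273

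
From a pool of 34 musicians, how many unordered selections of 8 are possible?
C(34,8) = 34!/(8!×26!) = 18156204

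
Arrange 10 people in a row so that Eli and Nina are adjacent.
Treat as block: (10-1)! × 2! = 362880 × 2 = 725760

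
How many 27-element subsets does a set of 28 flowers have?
C(28,27) = 28!/(27!×1!) = 28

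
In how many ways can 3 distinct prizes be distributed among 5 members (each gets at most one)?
P(5,3) = 5!/(5-3)! = 60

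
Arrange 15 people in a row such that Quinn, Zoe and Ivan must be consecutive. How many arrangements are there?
Treat the 3 as one block: (15-3+1)! × 3! = 6227020800 × 6 = 37362124800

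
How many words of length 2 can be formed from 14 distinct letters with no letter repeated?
P(14,2) = 14!/(14-2)! = 182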